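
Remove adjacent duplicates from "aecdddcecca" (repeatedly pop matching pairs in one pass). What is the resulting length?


Input: aecdddcecca
Stack-based adjacent duplicate removal:
  Read 'a': push. Stack: a
  Read 'e': push. Stack: ae
  Read 'c': push. Stack: aec
  Read 'd': push. Stack: aecd
  Read 'd': matches stack top 'd' => pop. Stack: aec
  Read 'd': push. Stack: aecd
  Read 'c': push. Stack: aecdc
  Read 'e': push. Stack: aecdce
  Read 'c': push. Stack: aecdcec
  Read 'c': matches stack top 'c' => pop. Stack: aecdce
  Read 'a': push. Stack: aecdcea
Final stack: "aecdcea" (length 7)

7


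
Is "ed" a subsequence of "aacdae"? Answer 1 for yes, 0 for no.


Check if "ed" is a subsequence of "aacdae"
Greedy scan:
  Position 0 ('a'): no match needed
  Position 1 ('a'): no match needed
  Position 2 ('c'): no match needed
  Position 3 ('d'): no match needed
  Position 4 ('a'): no match needed
  Position 5 ('e'): matches sub[0] = 'e'
Only matched 1/2 characters => not a subsequence

0


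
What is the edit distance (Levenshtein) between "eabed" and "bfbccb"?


Computing edit distance: "eabed" -> "bfbccb"
DP table:
           b    f    b    c    c    b
      0    1    2    3    4    5    6
  e   1    1    2    3    4    5    6
  a   2    2    2    3    4    5    6
  b   3    2    3    2    3    4    5
  e   4    3    3    3    3    4    5
  d   5    4    4    4    4    4    5
Edit distance = dp[5][6] = 5

5


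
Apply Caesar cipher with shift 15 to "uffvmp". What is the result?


Caesar cipher: shift "uffvmp" by 15
  'u' (pos 20) + 15 = pos 9 = 'j'
  'f' (pos 5) + 15 = pos 20 = 'u'
  'f' (pos 5) + 15 = pos 20 = 'u'
  'v' (pos 21) + 15 = pos 10 = 'k'
  'm' (pos 12) + 15 = pos 1 = 'b'
  'p' (pos 15) + 15 = pos 4 = 'e'
Result: juukbe

juukbe


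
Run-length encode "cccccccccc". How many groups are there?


Input: cccccccccc
Scanning for consecutive runs:
  Group 1: 'c' x 10 (positions 0-9)
Total groups: 1

1


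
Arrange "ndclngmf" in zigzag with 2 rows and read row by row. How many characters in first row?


Zigzag "ndclngmf" into 2 rows:
Placing characters:
  'n' => row 0
  'd' => row 1
  'c' => row 0
  'l' => row 1
  'n' => row 0
  'g' => row 1
  'm' => row 0
  'f' => row 1
Rows:
  Row 0: "ncnm"
  Row 1: "dlgf"
First row length: 4

4


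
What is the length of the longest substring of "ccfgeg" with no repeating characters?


Input: "ccfgeg"
Sliding window (track last position of each char):
  Position 0 ('c'): window [0,0] length 1 -- new best
  Position 1 ('c'): repeat (last at 0), move window start to 1
  Position 1 ('c'): window [1,1] length 1
  Position 2 ('f'): window [1,2] length 2 -- new best
  Position 3 ('g'): window [1,3] length 3 -- new best
  Position 4 ('e'): window [1,4] length 4 -- new best
  Position 5 ('g'): repeat (last at 3), move window start to 4
  Position 5 ('g'): window [4,5] length 2
Longest substring with no repeats: "cfge" with length 4

4


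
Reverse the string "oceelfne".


Input: oceelfne
Reading characters right to left:
  Position 7: 'e'
  Position 6: 'n'
  Position 5: 'f'
  Position 4: 'l'
  Position 3: 'e'
  Position 2: 'e'
  Position 1: 'c'
  Position 0: 'o'
Reversed: enfleeco

enfleeco


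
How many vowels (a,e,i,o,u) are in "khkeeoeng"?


Input: khkeeoeng
Checking each character:
  'k' at position 0: consonant
  'h' at position 1: consonant
  'k' at position 2: consonant
  'e' at position 3: vowel (running total: 1)
  'e' at position 4: vowel (running total: 2)
  'o' at position 5: vowel (running total: 3)
  'e' at position 6: vowel (running total: 4)
  'n' at position 7: consonant
  'g' at position 8: consonant
Total vowels: 4

4


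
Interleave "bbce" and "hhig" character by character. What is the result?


Interleaving "bbce" and "hhig":
  Position 0: 'b' from first, 'h' from second => "bh"
  Position 1: 'b' from first, 'h' from second => "bh"
  Position 2: 'c' from first, 'i' from second => "ci"
  Position 3: 'e' from first, 'g' from second => "eg"
Result: bhbhcieg

bhbhcieg


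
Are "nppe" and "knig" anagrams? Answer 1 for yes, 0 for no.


Strings: "nppe", "knig"
Sorted first:  enpp
Sorted second: gikn
Differ at position 0: 'e' vs 'g' => not anagrams

0


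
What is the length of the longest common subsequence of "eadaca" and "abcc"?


LCS of "eadaca" and "abcc"
DP table:
           a    b    c    c
      0    0    0    0    0
  e   0    0    0    0    0
  a   0    1    1    1    1
  d   0    1    1    1    1
  a   0    1    1    1    1
  c   0    1    1    2    2
  a   0    1    1    2    2
LCS length = dp[6][4] = 2

2


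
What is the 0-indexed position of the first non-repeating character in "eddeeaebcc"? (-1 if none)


Input: eddeeaebcc
Character frequencies:
  'a': 1
  'b': 1
  'c': 2
  'd': 2
  'e': 4
Scanning left to right for freq == 1:
  Position 0 ('e'): freq=4, skip
  Position 1 ('d'): freq=2, skip
  Position 2 ('d'): freq=2, skip
  Position 3 ('e'): freq=4, skip
  Position 4 ('e'): freq=4, skip
  Position 5 ('a'): unique! => answer = 5

5


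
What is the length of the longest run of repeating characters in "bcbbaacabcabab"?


Input: "bcbbaacabcabab"
Scanning for longest run:
  Position 1 ('c'): new char, reset run to 1
  Position 2 ('b'): new char, reset run to 1
  Position 3 ('b'): continues run of 'b', length=2
  Position 4 ('a'): new char, reset run to 1
  Position 5 ('a'): continues run of 'a', length=2
  Position 6 ('c'): new char, reset run to 1
  Position 7 ('a'): new char, reset run to 1
  Position 8 ('b'): new char, reset run to 1
  Position 9 ('c'): new char, reset run to 1
  Position 10 ('a'): new char, reset run to 1
  Position 11 ('b'): new char, reset run to 1
  Position 12 ('a'): new char, reset run to 1
  Position 13 ('b'): new char, reset run to 1
Longest run: 'b' with length 2

2


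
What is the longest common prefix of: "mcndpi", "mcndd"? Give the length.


Words: mcndpi, mcndd
  Position 0: all 'm' => match
  Position 1: all 'c' => match
  Position 2: all 'n' => match
  Position 3: all 'd' => match
  Position 4: ('p', 'd') => mismatch, stop
LCP = "mcnd" (length 4)

4


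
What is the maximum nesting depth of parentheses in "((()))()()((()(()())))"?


Input: "((()))()()((()(()())))"
Tracking depth:
  Position 0 '(': depth becomes 1
  Position 1 '(': depth becomes 2
  Position 2 '(': depth becomes 3
  Position 3 ')': depth becomes 2
  Position 4 ')': depth becomes 1
  Position 5 ')': depth becomes 0
  Position 6 '(': depth becomes 1
  Position 7 ')': depth becomes 0
  Position 8 '(': depth becomes 1
  Position 9 ')': depth becomes 0
  Position 10 '(': depth becomes 1
  Position 11 '(': depth becomes 2
  Position 12 '(': depth becomes 3
  Position 13 ')': depth becomes 2
  Position 14 '(': depth becomes 3
  Position 15 '(': depth becomes 4
  Position 16 ')': depth becomes 3
  Position 17 '(': depth becomes 4
  Position 18 ')': depth becomes 3
  Position 19 ')': depth becomes 2
  Position 20 ')': depth becomes 1
  Position 21 ')': depth becomes 0
Maximum depth reached: 4

4


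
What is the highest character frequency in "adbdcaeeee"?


Input: adbdcaeeee
Character counts:
  'a': 2
  'b': 1
  'c': 1
  'd': 2
  'e': 4
Maximum frequency: 4

4


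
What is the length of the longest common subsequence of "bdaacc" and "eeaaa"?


LCS of "bdaacc" and "eeaaa"
DP table:
           e    e    a    a    a
      0    0    0    0    0    0
  b   0    0    0    0    0    0
  d   0    0    0    0    0    0
  a   0    0    0    1    1    1
  a   0    0    0    1    2    2
  c   0    0    0    1    2    2
  c   0    0    0    1    2    2
LCS length = dp[6][5] = 2

2


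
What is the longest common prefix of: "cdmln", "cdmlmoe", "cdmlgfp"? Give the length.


Words: cdmln, cdmlmoe, cdmlgfp
  Position 0: all 'c' => match
  Position 1: all 'd' => match
  Position 2: all 'm' => match
  Position 3: all 'l' => match
  Position 4: ('n', 'm', 'g') => mismatch, stop
LCP = "cdml" (length 4)

4


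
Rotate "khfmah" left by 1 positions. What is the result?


Input: "khfmah", rotate left by 1
First 1 characters: "k"
Remaining characters: "hfmah"
Concatenate remaining + first: "hfmah" + "k" = "hfmahk"

hfmahk


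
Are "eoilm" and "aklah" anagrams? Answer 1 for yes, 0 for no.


Strings: "eoilm", "aklah"
Sorted first:  eilmo
Sorted second: aahkl
Differ at position 0: 'e' vs 'a' => not anagrams

0


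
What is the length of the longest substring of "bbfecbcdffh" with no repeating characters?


Input: "bbfecbcdffh"
Sliding window (track last position of each char):
  Position 0 ('b'): window [0,0] length 1 -- new best
  Position 1 ('b'): repeat (last at 0), move window start to 1
  Position 1 ('b'): window [1,1] length 1
  Position 2 ('f'): window [1,2] length 2 -- new best
  Position 3 ('e'): window [1,3] length 3 -- new best
  Position 4 ('c'): window [1,4] length 4 -- new best
  Position 5 ('b'): repeat (last at 1), move window start to 2
  Position 5 ('b'): window [2,5] length 4
  Position 6 ('c'): repeat (last at 4), move window start to 5
  Position 6 ('c'): window [5,6] length 2
  Position 7 ('d'): window [5,7] length 3
  Position 8 ('f'): window [5,8] length 4
  Position 9 ('f'): repeat (last at 8), move window start to 9
  Position 9 ('f'): window [9,9] length 1
  Position 10 ('h'): window [9,10] length 2
Longest substring with no repeats: "bfec" with length 4

4


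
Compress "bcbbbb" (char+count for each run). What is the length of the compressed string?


Input: bcbbbb
Runs:
  'b' x 1 => "b1"
  'c' x 1 => "c1"
  'b' x 4 => "b4"
Compressed: "b1c1b4"
Compressed length: 6

6


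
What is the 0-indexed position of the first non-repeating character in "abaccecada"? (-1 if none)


Input: abaccecada
Character frequencies:
  'a': 4
  'b': 1
  'c': 3
  'd': 1
  'e': 1
Scanning left to right for freq == 1:
  Position 0 ('a'): freq=4, skip
  Position 1 ('b'): unique! => answer = 1

1


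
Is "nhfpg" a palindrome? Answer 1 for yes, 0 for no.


Input: nhfpg
Reversed: gpfhn
  Compare pos 0 ('n') with pos 4 ('g'): MISMATCH
  Compare pos 1 ('h') with pos 3 ('p'): MISMATCH
Result: not a palindrome

0


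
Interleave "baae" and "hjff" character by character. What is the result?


Interleaving "baae" and "hjff":
  Position 0: 'b' from first, 'h' from second => "bh"
  Position 1: 'a' from first, 'j' from second => "aj"
  Position 2: 'a' from first, 'f' from second => "af"
  Position 3: 'e' from first, 'f' from second => "ef"
Result: bhajafef

bhajafef


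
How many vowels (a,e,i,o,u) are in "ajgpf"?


Input: ajgpf
Checking each character:
  'a' at position 0: vowel (running total: 1)
  'j' at position 1: consonant
  'g' at position 2: consonant
  'p' at position 3: consonant
  'f' at position 4: consonant
Total vowels: 1

1


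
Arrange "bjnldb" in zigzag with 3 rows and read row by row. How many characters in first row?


Zigzag "bjnldb" into 3 rows:
Placing characters:
  'b' => row 0
  'j' => row 1
  'n' => row 2
  'l' => row 1
  'd' => row 0
  'b' => row 1
Rows:
  Row 0: "bd"
  Row 1: "jlb"
  Row 2: "n"
First row length: 2

2


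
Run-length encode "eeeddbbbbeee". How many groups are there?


Input: eeeddbbbbeee
Scanning for consecutive runs:
  Group 1: 'e' x 3 (positions 0-2)
  Group 2: 'd' x 2 (positions 3-4)
  Group 3: 'b' x 4 (positions 5-8)
  Group 4: 'e' x 3 (positions 9-11)
Total groups: 4

4


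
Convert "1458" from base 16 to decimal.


Input: "1458" in base 16
Positional expansion:
  Digit '1' (value 1) x 16^3 = 4096
  Digit '4' (value 4) x 16^2 = 1024
  Digit '5' (value 5) x 16^1 = 80
  Digit '8' (value 8) x 16^0 = 8
Sum = 5208

5208


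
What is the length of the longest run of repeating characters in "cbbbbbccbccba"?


Input: "cbbbbbccbccba"
Scanning for longest run:
  Position 1 ('b'): new char, reset run to 1
  Position 2 ('b'): continues run of 'b', length=2
  Position 3 ('b'): continues run of 'b', length=3
  Position 4 ('b'): continues run of 'b', length=4
  Position 5 ('b'): continues run of 'b', length=5
  Position 6 ('c'): new char, reset run to 1
  Position 7 ('c'): continues run of 'c', length=2
  Position 8 ('b'): new char, reset run to 1
  Position 9 ('c'): new char, reset run to 1
  Position 10 ('c'): continues run of 'c', length=2
  Position 11 ('b'): new char, reset run to 1
  Position 12 ('a'): new char, reset run to 1
Longest run: 'b' with length 5

5


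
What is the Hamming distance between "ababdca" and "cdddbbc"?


Comparing "ababdca" and "cdddbbc" position by position:
  Position 0: 'a' vs 'c' => differ
  Position 1: 'b' vs 'd' => differ
  Position 2: 'a' vs 'd' => differ
  Position 3: 'b' vs 'd' => differ
  Position 4: 'd' vs 'b' => differ
  Position 5: 'c' vs 'b' => differ
  Position 6: 'a' vs 'c' => differ
Total differences (Hamming distance): 7

7


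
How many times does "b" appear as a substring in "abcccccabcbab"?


Searching for "b" in "abcccccabcbab"
Scanning each position:
  Position 0: "a" => no
  Position 1: "b" => MATCH
  Position 2: "c" => no
  Position 3: "c" => no
  Position 4: "c" => no
  Position 5: "c" => no
  Position 6: "c" => no
  Position 7: "a" => no
  Position 8: "b" => MATCH
  Position 9: "c" => no
  Position 10: "b" => MATCH
  Position 11: "a" => no
  Position 12: "b" => MATCH
Total occurrences: 4

4


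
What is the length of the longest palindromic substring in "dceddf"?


Input: "dceddf"
Checking substrings for palindromes:
  [3:5] "dd" (len 2) => palindrome
Longest palindromic substring: "dd" with length 2

2


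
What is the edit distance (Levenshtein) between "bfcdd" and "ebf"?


Computing edit distance: "bfcdd" -> "ebf"
DP table:
           e    b    f
      0    1    2    3
  b   1    1    1    2
  f   2    2    2    1
  c   3    3    3    2
  d   4    4    4    3
  d   5    5    5    4
Edit distance = dp[5][3] = 4

4


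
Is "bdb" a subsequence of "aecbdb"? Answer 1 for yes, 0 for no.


Check if "bdb" is a subsequence of "aecbdb"
Greedy scan:
  Position 0 ('a'): no match needed
  Position 1 ('e'): no match needed
  Position 2 ('c'): no match needed
  Position 3 ('b'): matches sub[0] = 'b'
  Position 4 ('d'): matches sub[1] = 'd'
  Position 5 ('b'): matches sub[2] = 'b'
All 3 characters matched => is a subsequence

1


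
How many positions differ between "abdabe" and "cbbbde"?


Comparing "abdabe" and "cbbbde" position by position:
  Position 0: 'a' vs 'c' => DIFFER
  Position 1: 'b' vs 'b' => same
  Position 2: 'd' vs 'b' => DIFFER
  Position 3: 'a' vs 'b' => DIFFER
  Position 4: 'b' vs 'd' => DIFFER
  Position 5: 'e' vs 'e' => same
Positions that differ: 4

4


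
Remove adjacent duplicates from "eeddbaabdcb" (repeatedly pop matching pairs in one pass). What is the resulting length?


Input: eeddbaabdcb
Stack-based adjacent duplicate removal:
  Read 'e': push. Stack: e
  Read 'e': matches stack top 'e' => pop. Stack: (empty)
  Read 'd': push. Stack: d
  Read 'd': matches stack top 'd' => pop. Stack: (empty)
  Read 'b': push. Stack: b
  Read 'a': push. Stack: ba
  Read 'a': matches stack top 'a' => pop. Stack: b
  Read 'b': matches stack top 'b' => pop. Stack: (empty)
  Read 'd': push. Stack: d
  Read 'c': push. Stack: dc
  Read 'b': push. Stack: dcb
Final stack: "dcb" (length 3)

3


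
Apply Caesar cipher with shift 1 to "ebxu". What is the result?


Caesar cipher: shift "ebxu" by 1
  'e' (pos 4) + 1 = pos 5 = 'f'
  'b' (pos 1) + 1 = pos 2 = 'c'
  'x' (pos 23) + 1 = pos 24 = 'y'
  'u' (pos 20) + 1 = pos 21 = 'v'
Result: fcyv

fcyv


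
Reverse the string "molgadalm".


Input: molgadalm
Reading characters right to left:
  Position 8: 'm'
  Position 7: 'l'
  Position 6: 'a'
  Position 5: 'd'
  Position 4: 'a'
  Position 3: 'g'
  Position 2: 'l'
  Position 1: 'o'
  Position 0: 'm'
Reversed: mladaglom

mladaglom


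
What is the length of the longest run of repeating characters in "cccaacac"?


Input: "cccaacac"
Scanning for longest run:
  Position 1 ('c'): continues run of 'c', length=2
  Position 2 ('c'): continues run of 'c', length=3
  Position 3 ('a'): new char, reset run to 1
  Position 4 ('a'): continues run of 'a', length=2
  Position 5 ('c'): new char, reset run to 1
  Position 6 ('a'): new char, reset run to 1
  Position 7 ('c'): new char, reset run to 1
Longest run: 'c' with length 3

3


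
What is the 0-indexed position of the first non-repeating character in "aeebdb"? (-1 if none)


Input: aeebdb
Character frequencies:
  'a': 1
  'b': 2
  'd': 1
  'e': 2
Scanning left to right for freq == 1:
  Position 0 ('a'): unique! => answer = 0

0


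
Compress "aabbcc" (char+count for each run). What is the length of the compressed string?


Input: aabbcc
Runs:
  'a' x 2 => "a2"
  'b' x 2 => "b2"
  'c' x 2 => "c2"
Compressed: "a2b2c2"
Compressed length: 6

6


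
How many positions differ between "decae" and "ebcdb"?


Comparing "decae" and "ebcdb" position by position:
  Position 0: 'd' vs 'e' => DIFFER
  Position 1: 'e' vs 'b' => DIFFER
  Position 2: 'c' vs 'c' => same
  Position 3: 'a' vs 'd' => DIFFER
  Position 4: 'e' vs 'b' => DIFFER
Positions that differ: 4

4


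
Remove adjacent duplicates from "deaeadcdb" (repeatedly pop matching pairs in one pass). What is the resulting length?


Input: deaeadcdb
Stack-based adjacent duplicate removal:
  Read 'd': push. Stack: d
  Read 'e': push. Stack: de
  Read 'a': push. Stack: dea
  Read 'e': push. Stack: deae
  Read 'a': push. Stack: deaea
  Read 'd': push. Stack: deaead
  Read 'c': push. Stack: deaeadc
  Read 'd': push. Stack: deaeadcd
  Read 'b': push. Stack: deaeadcdb
Final stack: "deaeadcdb" (length 9)

9


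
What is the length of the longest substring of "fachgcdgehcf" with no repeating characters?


Input: "fachgcdgehcf"
Sliding window (track last position of each char):
  Position 0 ('f'): window [0,0] length 1 -- new best
  Position 1 ('a'): window [0,1] length 2 -- new best
  Position 2 ('c'): window [0,2] length 3 -- new best
  Position 3 ('h'): window [0,3] length 4 -- new best
  Position 4 ('g'): window [0,4] length 5 -- new best
  Position 5 ('c'): repeat (last at 2), move window start to 3
  Position 5 ('c'): window [3,5] length 3
  Position 6 ('d'): window [3,6] length 4
  Position 7 ('g'): repeat (last at 4), move window start to 5
  Position 7 ('g'): window [5,7] length 3
  Position 8 ('e'): window [5,8] length 4
  Position 9 ('h'): window [5,9] length 5
  Position 10 ('c'): repeat (last at 5), move window start to 6
  Position 10 ('c'): window [6,10] length 5
  Position 11 ('f'): window [6,11] length 6 -- new best
Longest substring with no repeats: "dgehcf" with length 6

6


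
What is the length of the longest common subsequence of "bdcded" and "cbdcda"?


LCS of "bdcded" and "cbdcda"
DP table:
           c    b    d    c    d    a
      0    0    0    0    0    0    0
  b   0    0    1    1    1    1    1
  d   0    0    1    2    2    2    2
  c   0    1    1    2    3    3    3
  d   0    1    1    2    3    4    4
  e   0    1    1    2    3    4    4
  d   0    1    1    2    3    4    4
LCS length = dp[6][6] = 4

4


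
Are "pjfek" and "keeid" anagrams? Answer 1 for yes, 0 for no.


Strings: "pjfek", "keeid"
Sorted first:  efjkp
Sorted second: deeik
Differ at position 0: 'e' vs 'd' => not anagrams

0


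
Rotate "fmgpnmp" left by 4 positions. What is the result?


Input: "fmgpnmp", rotate left by 4
First 4 characters: "fmgp"
Remaining characters: "nmp"
Concatenate remaining + first: "nmp" + "fmgp" = "nmpfmgp"

nmpfmgp


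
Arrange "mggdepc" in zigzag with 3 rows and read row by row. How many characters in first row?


Zigzag "mggdepc" into 3 rows:
Placing characters:
  'm' => row 0
  'g' => row 1
  'g' => row 2
  'd' => row 1
  'e' => row 0
  'p' => row 1
  'c' => row 2
Rows:
  Row 0: "me"
  Row 1: "gdp"
  Row 2: "gc"
First row length: 2

2


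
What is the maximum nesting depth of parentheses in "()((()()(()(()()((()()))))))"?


Input: "()((()()(()(()()((()()))))))"
Tracking depth:
  Position 0 '(': depth becomes 1
  Position 1 ')': depth becomes 0
  Position 2 '(': depth becomes 1
  Position 3 '(': depth becomes 2
  Position 4 '(': depth becomes 3
  Position 5 ')': depth becomes 2
  Position 6 '(': depth becomes 3
  Position 7 ')': depth becomes 2
  Position 8 '(': depth becomes 3
  Position 9 '(': depth becomes 4
  Position 10 ')': depth becomes 3
  Position 11 '(': depth becomes 4
  Position 12 '(': depth becomes 5
  Position 13 ')': depth becomes 4
  Position 14 '(': depth becomes 5
  Position 15 ')': depth becomes 4
  Position 16 '(': depth becomes 5
  Position 17 '(': depth becomes 6
  Position 18 '(': depth becomes 7
  Position 19 ')': depth becomes 6
  Position 20 '(': depth becomes 7
  Position 21 ')': depth becomes 6
  Position 22 ')': depth becomes 5
  Position 23 ')': depth becomes 4
  Position 24 ')': depth becomes 3
  Position 25 ')': depth becomes 2
  Position 26 ')': depth becomes 1
  Position 27 ')': depth becomes 0
Maximum depth reached: 7

7


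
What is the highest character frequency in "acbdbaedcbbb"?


Input: acbdbaedcbbb
Character counts:
  'a': 2
  'b': 5
  'c': 2
  'd': 2
  'e': 1
Maximum frequency: 5

5


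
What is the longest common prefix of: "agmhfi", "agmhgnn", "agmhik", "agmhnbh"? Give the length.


Words: agmhfi, agmhgnn, agmhik, agmhnbh
  Position 0: all 'a' => match
  Position 1: all 'g' => match
  Position 2: all 'm' => match
  Position 3: all 'h' => match
  Position 4: ('f', 'g', 'i', 'n') => mismatch, stop
LCP = "agmh" (length 4)

4


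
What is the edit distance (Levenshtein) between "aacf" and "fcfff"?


Computing edit distance: "aacf" -> "fcfff"
DP table:
           f    c    f    f    f
      0    1    2    3    4    5
  a   1    1    2    3    4    5
  a   2    2    2    3    4    5
  c   3    3    2    3    4    5
  f   4    3    3    2    3    4
Edit distance = dp[4][5] = 4

4


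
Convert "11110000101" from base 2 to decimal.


Input: "11110000101" in base 2
Positional expansion:
  Digit '1' (value 1) x 2^10 = 1024
  Digit '1' (value 1) x 2^9 = 512
  Digit '1' (value 1) x 2^8 = 256
  Digit '1' (value 1) x 2^7 = 128
  Digit '0' (value 0) x 2^6 = 0
  Digit '0' (value 0) x 2^5 = 0
  Digit '0' (value 0) x 2^4 = 0
  Digit '0' (value 0) x 2^3 = 0
  Digit '1' (value 1) x 2^2 = 4
  Digit '0' (value 0) x 2^1 = 0
  Digit '1' (value 1) x 2^0 = 1
Sum = 1925

1925


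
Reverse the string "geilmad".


Input: geilmad
Reading characters right to left:
  Position 6: 'd'
  Position 5: 'a'
  Position 4: 'm'
  Position 3: 'l'
  Position 2: 'i'
  Position 1: 'e'
  Position 0: 'g'
Reversed: damlieg

damlieg


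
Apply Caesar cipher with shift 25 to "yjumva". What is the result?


Caesar cipher: shift "yjumva" by 25
  'y' (pos 24) + 25 = pos 23 = 'x'
  'j' (pos 9) + 25 = pos 8 = 'i'
  'u' (pos 20) + 25 = pos 19 = 't'
  'm' (pos 12) + 25 = pos 11 = 'l'
  'v' (pos 21) + 25 = pos 20 = 'u'
  'a' (pos 0) + 25 = pos 25 = 'z'
Result: xitluz

xitluz


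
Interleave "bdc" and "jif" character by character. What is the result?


Interleaving "bdc" and "jif":
  Position 0: 'b' from first, 'j' from second => "bj"
  Position 1: 'd' from first, 'i' from second => "di"
  Position 2: 'c' from first, 'f' from second => "cf"
Result: bjdicf

bjdicf


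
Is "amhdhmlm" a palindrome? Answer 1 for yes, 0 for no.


Input: amhdhmlm
Reversed: mlmhdhma
  Compare pos 0 ('a') with pos 7 ('m'): MISMATCH
  Compare pos 1 ('m') with pos 6 ('l'): MISMATCH
  Compare pos 2 ('h') with pos 5 ('m'): MISMATCH
  Compare pos 3 ('d') with pos 4 ('h'): MISMATCH
Result: not a palindrome

0


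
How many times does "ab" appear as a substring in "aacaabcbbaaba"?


Searching for "ab" in "aacaabcbbaaba"
Scanning each position:
  Position 0: "aa" => no
  Position 1: "ac" => no
  Position 2: "ca" => no
  Position 3: "aa" => no
  Position 4: "ab" => MATCH
  Position 5: "bc" => no
  Position 6: "cb" => no
  Position 7: "bb" => no
  Position 8: "ba" => no
  Position 9: "aa" => no
  Position 10: "ab" => MATCH
  Position 11: "ba" => no
Total occurrences: 2

2


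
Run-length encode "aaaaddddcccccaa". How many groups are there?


Input: aaaaddddcccccaa
Scanning for consecutive runs:
  Group 1: 'a' x 4 (positions 0-3)
  Group 2: 'd' x 4 (positions 4-7)
  Group 3: 'c' x 5 (positions 8-12)
  Group 4: 'a' x 2 (positions 13-14)
Total groups: 4

4


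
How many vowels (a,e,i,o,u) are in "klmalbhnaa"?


Input: klmalbhnaa
Checking each character:
  'k' at position 0: consonant
  'l' at position 1: consonant
  'm' at position 2: consonant
  'a' at position 3: vowel (running total: 1)
  'l' at position 4: consonant
  'b' at position 5: consonant
  'h' at position 6: consonant
  'n' at position 7: consonant
  'a' at position 8: vowel (running total: 2)
  'a' at position 9: vowel (running total: 3)
Total vowels: 3

3


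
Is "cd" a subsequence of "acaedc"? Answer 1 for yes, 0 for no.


Check if "cd" is a subsequence of "acaedc"
Greedy scan:
  Position 0 ('a'): no match needed
  Position 1 ('c'): matches sub[0] = 'c'
  Position 2 ('a'): no match needed
  Position 3 ('e'): no match needed
  Position 4 ('d'): matches sub[1] = 'd'
  Position 5 ('c'): no match needed
All 2 characters matched => is a subsequence

1


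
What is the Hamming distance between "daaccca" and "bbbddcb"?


Comparing "daaccca" and "bbbddcb" position by position:
  Position 0: 'd' vs 'b' => differ
  Position 1: 'a' vs 'b' => differ
  Position 2: 'a' vs 'b' => differ
  Position 3: 'c' vs 'd' => differ
  Position 4: 'c' vs 'd' => differ
  Position 5: 'c' vs 'c' => same
  Position 6: 'a' vs 'b' => differ
Total differences (Hamming distance): 6

6


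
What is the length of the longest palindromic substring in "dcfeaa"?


Input: "dcfeaa"
Checking substrings for palindromes:
  [4:6] "aa" (len 2) => palindrome
Longest palindromic substring: "aa" with length 2

2


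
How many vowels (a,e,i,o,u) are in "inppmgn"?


Input: inppmgn
Checking each character:
  'i' at position 0: vowel (running total: 1)
  'n' at position 1: consonant
  'p' at position 2: consonant
  'p' at position 3: consonant
  'm' at position 4: consonant
  'g' at position 5: consonant
  'n' at position 6: consonant
Total vowels: 1

1


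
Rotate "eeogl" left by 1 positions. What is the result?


Input: "eeogl", rotate left by 1
First 1 characters: "e"
Remaining characters: "eogl"
Concatenate remaining + first: "eogl" + "e" = "eogle"

eogle


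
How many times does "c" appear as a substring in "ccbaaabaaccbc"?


Searching for "c" in "ccbaaabaaccbc"
Scanning each position:
  Position 0: "c" => MATCH
  Position 1: "c" => MATCH
  Position 2: "b" => no
  Position 3: "a" => no
  Position 4: "a" => no
  Position 5: "a" => no
  Position 6: "b" => no
  Position 7: "a" => no
  Position 8: "a" => no
  Position 9: "c" => MATCH
  Position 10: "c" => MATCH
  Position 11: "b" => no
  Position 12: "c" => MATCH
Total occurrences: 5

5


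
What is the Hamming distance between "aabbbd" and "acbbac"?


Comparing "aabbbd" and "acbbac" position by position:
  Position 0: 'a' vs 'a' => same
  Position 1: 'a' vs 'c' => differ
  Position 2: 'b' vs 'b' => same
  Position 3: 'b' vs 'b' => same
  Position 4: 'b' vs 'a' => differ
  Position 5: 'd' vs 'c' => differ
Total differences (Hamming distance): 3

3


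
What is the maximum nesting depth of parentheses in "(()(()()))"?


Input: "(()(()()))"
Tracking depth:
  Position 0 '(': depth becomes 1
  Position 1 '(': depth becomes 2
  Position 2 ')': depth becomes 1
  Position 3 '(': depth becomes 2
  Position 4 '(': depth becomes 3
  Position 5 ')': depth becomes 2
  Position 6 '(': depth becomes 3
  Position 7 ')': depth becomes 2
  Position 8 ')': depth becomes 1
  Position 9 ')': depth becomes 0
Maximum depth reached: 3

3


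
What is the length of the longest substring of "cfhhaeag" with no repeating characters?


Input: "cfhhaeag"
Sliding window (track last position of each char):
  Position 0 ('c'): window [0,0] length 1 -- new best
  Position 1 ('f'): window [0,1] length 2 -- new best
  Position 2 ('h'): window [0,2] length 3 -- new best
  Position 3 ('h'): repeat (last at 2), move window start to 3
  Position 3 ('h'): window [3,3] length 1
  Position 4 ('a'): window [3,4] length 2
  Position 5 ('e'): window [3,5] length 3
  Position 6 ('a'): repeat (last at 4), move window start to 5
  Position 6 ('a'): window [5,6] length 2
  Position 7 ('g'): window [5,7] length 3
Longest substring with no repeats: "cfh" with length 3

3


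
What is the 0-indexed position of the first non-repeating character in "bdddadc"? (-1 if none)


Input: bdddadc
Character frequencies:
  'a': 1
  'b': 1
  'c': 1
  'd': 4
Scanning left to right for freq == 1:
  Position 0 ('b'): unique! => answer = 0

0


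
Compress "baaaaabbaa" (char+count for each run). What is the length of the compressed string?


Input: baaaaabbaa
Runs:
  'b' x 1 => "b1"
  'a' x 5 => "a5"
  'b' x 2 => "b2"
  'a' x 2 => "a2"
Compressed: "b1a5b2a2"
Compressed length: 8

8


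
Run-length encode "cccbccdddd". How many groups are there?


Input: cccbccdddd
Scanning for consecutive runs:
  Group 1: 'c' x 3 (positions 0-2)
  Group 2: 'b' x 1 (positions 3-3)
  Group 3: 'c' x 2 (positions 4-5)
  Group 4: 'd' x 4 (positions 6-9)
Total groups: 4

4


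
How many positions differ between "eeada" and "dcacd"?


Comparing "eeada" and "dcacd" position by position:
  Position 0: 'e' vs 'd' => DIFFER
  Position 1: 'e' vs 'c' => DIFFER
  Position 2: 'a' vs 'a' => same
  Position 3: 'd' vs 'c' => DIFFER
  Position 4: 'a' vs 'd' => DIFFER
Positions that differ: 4

4


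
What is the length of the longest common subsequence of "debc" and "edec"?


LCS of "debc" and "edec"
DP table:
           e    d    e    c
      0    0    0    0    0
  d   0    0    1    1    1
  e   0    1    1    2    2
  b   0    1    1    2    2
  c   0    1    1    2    3
LCS length = dp[4][4] = 3

3


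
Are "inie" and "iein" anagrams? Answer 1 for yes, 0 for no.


Strings: "inie", "iein"
Sorted first:  eiin
Sorted second: eiin
Sorted forms match => anagrams

1


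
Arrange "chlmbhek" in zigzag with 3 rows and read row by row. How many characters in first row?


Zigzag "chlmbhek" into 3 rows:
Placing characters:
  'c' => row 0
  'h' => row 1
  'l' => row 2
  'm' => row 1
  'b' => row 0
  'h' => row 1
  'e' => row 2
  'k' => row 1
Rows:
  Row 0: "cb"
  Row 1: "hmhk"
  Row 2: "le"
First row length: 2

2


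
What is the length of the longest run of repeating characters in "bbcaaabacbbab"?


Input: "bbcaaabacbbab"
Scanning for longest run:
  Position 1 ('b'): continues run of 'b', length=2
  Position 2 ('c'): new char, reset run to 1
  Position 3 ('a'): new char, reset run to 1
  Position 4 ('a'): continues run of 'a', length=2
  Position 5 ('a'): continues run of 'a', length=3
  Position 6 ('b'): new char, reset run to 1
  Position 7 ('a'): new char, reset run to 1
  Position 8 ('c'): new char, reset run to 1
  Position 9 ('b'): new char, reset run to 1
  Position 10 ('b'): continues run of 'b', length=2
  Position 11 ('a'): new char, reset run to 1
  Position 12 ('b'): new char, reset run to 1
Longest run: 'a' with length 3

3


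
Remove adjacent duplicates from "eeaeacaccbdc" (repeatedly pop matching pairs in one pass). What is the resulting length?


Input: eeaeacaccbdc
Stack-based adjacent duplicate removal:
  Read 'e': push. Stack: e
  Read 'e': matches stack top 'e' => pop. Stack: (empty)
  Read 'a': push. Stack: a
  Read 'e': push. Stack: ae
  Read 'a': push. Stack: aea
  Read 'c': push. Stack: aeac
  Read 'a': push. Stack: aeaca
  Read 'c': push. Stack: aeacac
  Read 'c': matches stack top 'c' => pop. Stack: aeaca
  Read 'b': push. Stack: aeacab
  Read 'd': push. Stack: aeacabd
  Read 'c': push. Stack: aeacabdc
Final stack: "aeacabdc" (length 8)

8


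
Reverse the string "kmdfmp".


Input: kmdfmp
Reading characters right to left:
  Position 5: 'p'
  Position 4: 'm'
  Position 3: 'f'
  Position 2: 'd'
  Position 1: 'm'
  Position 0: 'k'
Reversed: pmfdmk

pmfdmk


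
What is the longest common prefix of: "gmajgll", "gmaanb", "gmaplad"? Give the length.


Words: gmajgll, gmaanb, gmaplad
  Position 0: all 'g' => match
  Position 1: all 'm' => match
  Position 2: all 'a' => match
  Position 3: ('j', 'a', 'p') => mismatch, stop
LCP = "gma" (length 3)

3


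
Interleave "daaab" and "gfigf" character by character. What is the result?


Interleaving "daaab" and "gfigf":
  Position 0: 'd' from first, 'g' from second => "dg"
  Position 1: 'a' from first, 'f' from second => "af"
  Position 2: 'a' from first, 'i' from second => "ai"
  Position 3: 'a' from first, 'g' from second => "ag"
  Position 4: 'b' from first, 'f' from second => "bf"
Result: dgafaiagbf

dgafaiagbf


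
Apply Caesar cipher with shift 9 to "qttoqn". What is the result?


Caesar cipher: shift "qttoqn" by 9
  'q' (pos 16) + 9 = pos 25 = 'z'
  't' (pos 19) + 9 = pos 2 = 'c'
  't' (pos 19) + 9 = pos 2 = 'c'
  'o' (pos 14) + 9 = pos 23 = 'x'
  'q' (pos 16) + 9 = pos 25 = 'z'
  'n' (pos 13) + 9 = pos 22 = 'w'
Result: zccxzw

zccxzw


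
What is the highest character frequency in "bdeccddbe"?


Input: bdeccddbe
Character counts:
  'b': 2
  'c': 2
  'd': 3
  'e': 2
Maximum frequency: 3

3


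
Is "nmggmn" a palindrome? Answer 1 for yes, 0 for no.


Input: nmggmn
Reversed: nmggmn
  Compare pos 0 ('n') with pos 5 ('n'): match
  Compare pos 1 ('m') with pos 4 ('m'): match
  Compare pos 2 ('g') with pos 3 ('g'): match
Result: palindrome

1


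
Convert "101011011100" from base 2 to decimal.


Input: "101011011100" in base 2
Positional expansion:
  Digit '1' (value 1) x 2^11 = 2048
  Digit '0' (value 0) x 2^10 = 0
  Digit '1' (value 1) x 2^9 = 512
  Digit '0' (value 0) x 2^8 = 0
  Digit '1' (value 1) x 2^7 = 128
  Digit '1' (value 1) x 2^6 = 64
  Digit '0' (value 0) x 2^5 = 0
  Digit '1' (value 1) x 2^4 = 16
  Digit '1' (value 1) x 2^3 = 8
  Digit '1' (value 1) x 2^2 = 4
  Digit '0' (value 0) x 2^1 = 0
  Digit '0' (value 0) x 2^0 = 0
Sum = 2780

2780


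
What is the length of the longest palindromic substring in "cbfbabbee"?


Input: "cbfbabbee"
Checking substrings for palindromes:
  [1:4] "bfb" (len 3) => palindrome
  [3:6] "bab" (len 3) => palindrome
  [5:7] "bb" (len 2) => palindrome
  [7:9] "ee" (len 2) => palindrome
Longest palindromic substring: "bfb" with length 3

3


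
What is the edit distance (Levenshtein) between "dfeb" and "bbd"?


Computing edit distance: "dfeb" -> "bbd"
DP table:
           b    b    d
      0    1    2    3
  d   1    1    2    2
  f   2    2    2    3
  e   3    3    3    3
  b   4    3    3    4
Edit distance = dp[4][3] = 4

4


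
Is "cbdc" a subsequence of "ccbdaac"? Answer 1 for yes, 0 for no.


Check if "cbdc" is a subsequence of "ccbdaac"
Greedy scan:
  Position 0 ('c'): matches sub[0] = 'c'
  Position 1 ('c'): no match needed
  Position 2 ('b'): matches sub[1] = 'b'
  Position 3 ('d'): matches sub[2] = 'd'
  Position 4 ('a'): no match needed
  Position 5 ('a'): no match needed
  Position 6 ('c'): matches sub[3] = 'c'
All 4 characters matched => is a subsequence

1


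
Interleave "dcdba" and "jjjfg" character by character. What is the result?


Interleaving "dcdba" and "jjjfg":
  Position 0: 'd' from first, 'j' from second => "dj"
  Position 1: 'c' from first, 'j' from second => "cj"
  Position 2: 'd' from first, 'j' from second => "dj"
  Position 3: 'b' from first, 'f' from second => "bf"
  Position 4: 'a' from first, 'g' from second => "ag"
Result: djcjdjbfag

djcjdjbfag


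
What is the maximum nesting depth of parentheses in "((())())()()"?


Input: "((())())()()"
Tracking depth:
  Position 0 '(': depth becomes 1
  Position 1 '(': depth becomes 2
  Position 2 '(': depth becomes 3
  Position 3 ')': depth becomes 2
  Position 4 ')': depth becomes 1
  Position 5 '(': depth becomes 2
  Position 6 ')': depth becomes 1
  Position 7 ')': depth becomes 0
  Position 8 '(': depth becomes 1
  Position 9 ')': depth becomes 0
  Position 10 '(': depth becomes 1
  Position 11 ')': depth becomes 0
Maximum depth reached: 3

3


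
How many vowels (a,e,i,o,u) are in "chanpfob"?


Input: chanpfob
Checking each character:
  'c' at position 0: consonant
  'h' at position 1: consonant
  'a' at position 2: vowel (running total: 1)
  'n' at position 3: consonant
  'p' at position 4: consonant
  'f' at position 5: consonant
  'o' at position 6: vowel (running total: 2)
  'b' at position 7: consonant
Total vowels: 2

2


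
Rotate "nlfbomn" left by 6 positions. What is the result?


Input: "nlfbomn", rotate left by 6
First 6 characters: "nlfbom"
Remaining characters: "n"
Concatenate remaining + first: "n" + "nlfbom" = "nnlfbom"

nnlfbom


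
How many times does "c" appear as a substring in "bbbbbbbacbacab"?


Searching for "c" in "bbbbbbbacbacab"
Scanning each position:
  Position 0: "b" => no
  Position 1: "b" => no
  Position 2: "b" => no
  Position 3: "b" => no
  Position 4: "b" => no
  Position 5: "b" => no
  Position 6: "b" => no
  Position 7: "a" => no
  Position 8: "c" => MATCH
  Position 9: "b" => no
  Position 10: "a" => no
  Position 11: "c" => MATCH
  Position 12: "a" => no
  Position 13: "b" => no
Total occurrences: 2

2


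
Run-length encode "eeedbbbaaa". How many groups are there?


Input: eeedbbbaaa
Scanning for consecutive runs:
  Group 1: 'e' x 3 (positions 0-2)
  Group 2: 'd' x 1 (positions 3-3)
  Group 3: 'b' x 3 (positions 4-6)
  Group 4: 'a' x 3 (positions 7-9)
Total groups: 4

4


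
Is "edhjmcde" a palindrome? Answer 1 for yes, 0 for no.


Input: edhjmcde
Reversed: edcmjhde
  Compare pos 0 ('e') with pos 7 ('e'): match
  Compare pos 1 ('d') with pos 6 ('d'): match
  Compare pos 2 ('h') with pos 5 ('c'): MISMATCH
  Compare pos 3 ('j') with pos 4 ('m'): MISMATCH
Result: not a palindrome

0


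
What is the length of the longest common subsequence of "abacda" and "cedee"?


LCS of "abacda" and "cedee"
DP table:
           c    e    d    e    e
      0    0    0    0    0    0
  a   0    0    0    0    0    0
  b   0    0    0    0    0    0
  a   0    0    0    0    0    0
  c   0    1    1    1    1    1
  d   0    1    1    2    2    2
  a   0    1    1    2    2    2
LCS length = dp[6][5] = 2

2


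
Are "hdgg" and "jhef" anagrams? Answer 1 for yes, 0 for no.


Strings: "hdgg", "jhef"
Sorted first:  dggh
Sorted second: efhj
Differ at position 0: 'd' vs 'e' => not anagrams

0


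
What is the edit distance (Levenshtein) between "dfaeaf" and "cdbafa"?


Computing edit distance: "dfaeaf" -> "cdbafa"
DP table:
           c    d    b    a    f    a
      0    1    2    3    4    5    6
  d   1    1    1    2    3    4    5
  f   2    2    2    2    3    3    4
  a   3    3    3    3    2    3    3
  e   4    4    4    4    3    3    4
  a   5    5    5    5    4    4    3
  f   6    6    6    6    5    4    4
Edit distance = dp[6][6] = 4

4


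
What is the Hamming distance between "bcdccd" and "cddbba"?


Comparing "bcdccd" and "cddbba" position by position:
  Position 0: 'b' vs 'c' => differ
  Position 1: 'c' vs 'd' => differ
  Position 2: 'd' vs 'd' => same
  Position 3: 'c' vs 'b' => differ
  Position 4: 'c' vs 'b' => differ
  Position 5: 'd' vs 'a' => differ
Total differences (Hamming distance): 5

5


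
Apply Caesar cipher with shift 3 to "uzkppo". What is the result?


Caesar cipher: shift "uzkppo" by 3
  'u' (pos 20) + 3 = pos 23 = 'x'
  'z' (pos 25) + 3 = pos 2 = 'c'
  'k' (pos 10) + 3 = pos 13 = 'n'
  'p' (pos 15) + 3 = pos 18 = 's'
  'p' (pos 15) + 3 = pos 18 = 's'
  'o' (pos 14) + 3 = pos 17 = 'r'
Result: xcnssr

xcnssr


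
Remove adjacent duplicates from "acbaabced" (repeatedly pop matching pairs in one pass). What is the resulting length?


Input: acbaabced
Stack-based adjacent duplicate removal:
  Read 'a': push. Stack: a
  Read 'c': push. Stack: ac
  Read 'b': push. Stack: acb
  Read 'a': push. Stack: acba
  Read 'a': matches stack top 'a' => pop. Stack: acb
  Read 'b': matches stack top 'b' => pop. Stack: ac
  Read 'c': matches stack top 'c' => pop. Stack: a
  Read 'e': push. Stack: ae
  Read 'd': push. Stack: aed
Final stack: "aed" (length 3)

3
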